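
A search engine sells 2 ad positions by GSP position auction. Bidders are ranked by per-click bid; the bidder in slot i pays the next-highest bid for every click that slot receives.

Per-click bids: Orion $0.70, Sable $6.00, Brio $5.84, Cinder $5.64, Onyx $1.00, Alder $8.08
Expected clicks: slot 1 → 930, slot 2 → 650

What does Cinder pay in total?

Cinder pays $0.00

Sorting advertisers: $8.08 (Alder) > $6.00 (Sable) > $5.84 (Brio) > …
Cinder ranks below slot 2 → no slot, pays nothing.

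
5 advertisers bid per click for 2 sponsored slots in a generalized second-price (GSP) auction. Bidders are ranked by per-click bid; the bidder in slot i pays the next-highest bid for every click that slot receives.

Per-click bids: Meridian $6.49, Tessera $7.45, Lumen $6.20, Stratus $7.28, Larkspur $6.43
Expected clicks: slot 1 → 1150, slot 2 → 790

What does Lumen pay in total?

Per-click bids in order: $7.45 (Tessera) > $7.28 (Stratus) > $6.49 (Meridian) > …
Lumen ranks below slot 2 → no slot, pays nothing.

Lumen pays $0.00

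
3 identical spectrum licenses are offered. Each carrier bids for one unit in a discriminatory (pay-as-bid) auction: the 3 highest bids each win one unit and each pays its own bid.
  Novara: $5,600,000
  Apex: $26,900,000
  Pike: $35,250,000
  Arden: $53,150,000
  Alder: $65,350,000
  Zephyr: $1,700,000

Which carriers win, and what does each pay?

Alder $65,350,000, Arden $53,150,000, Pike $35,250,000

Bids ranked high→low: 65,350,000 (Alder), 53,150,000 (Arden), 35,250,000 (Pike), 26,900,000 (Apex), 5,600,000 (Novara), …
Top 3: Alder, Arden, Pike.
Each winner pays its own bid: Alder $65,350,000, Arden $53,150,000, Pike $35,250,000.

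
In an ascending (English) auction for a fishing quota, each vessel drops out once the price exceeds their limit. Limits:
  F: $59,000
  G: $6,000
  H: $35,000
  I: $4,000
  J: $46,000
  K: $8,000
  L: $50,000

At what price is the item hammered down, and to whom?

Sorting limits: 59,000 (F) > 50,000 (L) > 46,000 (J) > 35,000 (H) > 8,000 (K) > 6,000 (G) > …
Bidding ends when L exits at $50,000; F takes it.

F wins at $50,000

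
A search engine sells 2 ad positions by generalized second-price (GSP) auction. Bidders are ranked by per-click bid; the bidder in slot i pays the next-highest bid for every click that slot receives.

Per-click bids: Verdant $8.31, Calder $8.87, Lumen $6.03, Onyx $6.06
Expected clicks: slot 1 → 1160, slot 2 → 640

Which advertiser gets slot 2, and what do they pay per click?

Verdant; $6.06 per click

Ranked by bid: $8.87 (Calder) > $8.31 (Verdant) > $6.06 (Onyx) > …
Slot 2 goes to the second-ranked bidder, Verdant, who pays the next bid down: $6.06/click.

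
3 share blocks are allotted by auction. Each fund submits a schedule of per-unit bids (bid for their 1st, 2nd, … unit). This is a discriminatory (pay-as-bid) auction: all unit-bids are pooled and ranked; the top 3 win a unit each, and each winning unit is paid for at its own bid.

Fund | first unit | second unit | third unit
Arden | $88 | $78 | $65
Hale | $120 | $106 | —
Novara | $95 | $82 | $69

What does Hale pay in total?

Hale pays $226

Pooled unit-bids ranked (top 3): 120 (Hale-1), 106 (Hale-2), 95 (Novara-1)
Next rejected bid: $88 (not a price — pay-as-bid).
Hale's winning unit-bids: 120 + 106 = $226.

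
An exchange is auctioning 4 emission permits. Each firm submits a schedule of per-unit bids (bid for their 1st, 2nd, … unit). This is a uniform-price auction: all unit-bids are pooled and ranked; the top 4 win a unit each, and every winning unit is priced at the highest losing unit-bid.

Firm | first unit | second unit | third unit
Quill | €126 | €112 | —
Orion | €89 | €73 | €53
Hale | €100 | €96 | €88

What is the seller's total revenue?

Total revenue: €356

All unit-bids, highest first — top 4: 126 (Quill-1), 112 (Quill-2), 100 (Hale-1), 96 (Hale-2)
The (k+1)-th unit-bid is €89.
Allocation: Hale 2, Quill 2. Every unit priced at €89.
Revenue = 4 × 89 = €356.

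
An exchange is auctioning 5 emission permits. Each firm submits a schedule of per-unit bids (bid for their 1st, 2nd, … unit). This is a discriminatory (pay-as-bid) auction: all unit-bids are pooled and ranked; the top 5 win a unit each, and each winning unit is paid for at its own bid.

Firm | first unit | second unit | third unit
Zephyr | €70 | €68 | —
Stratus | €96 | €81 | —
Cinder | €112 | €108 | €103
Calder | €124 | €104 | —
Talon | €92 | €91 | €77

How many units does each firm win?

Calder 2, Cinder 3

Merging the schedules and taking the best 5: 124 (Calder-1), 112 (Cinder-1), 108 (Cinder-2), 104 (Calder-2), 103 (Cinder-3)
Next rejected bid: €96 (not a price — pay-as-bid).
Allocation: Calder 2, Cinder 3.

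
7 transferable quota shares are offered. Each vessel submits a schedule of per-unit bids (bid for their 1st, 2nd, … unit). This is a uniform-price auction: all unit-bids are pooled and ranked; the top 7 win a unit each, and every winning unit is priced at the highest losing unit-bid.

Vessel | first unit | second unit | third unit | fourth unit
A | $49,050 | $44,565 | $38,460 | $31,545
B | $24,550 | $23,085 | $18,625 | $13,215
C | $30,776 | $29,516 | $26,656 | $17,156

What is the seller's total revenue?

Total revenue: $171,850

Merging the schedules and taking the best 7: 49,050 (A-1), 44,565 (A-2), 38,460 (A-3), 31,545 (A-4), 30,776 (C-1), 29,516 (C-2), 26,656 (C-3)
Highest rejected unit-bid = $24,550.
Allocation: A 4, C 3. Every unit priced at $24,550.
Revenue = 7 × 24,550 = $171,850.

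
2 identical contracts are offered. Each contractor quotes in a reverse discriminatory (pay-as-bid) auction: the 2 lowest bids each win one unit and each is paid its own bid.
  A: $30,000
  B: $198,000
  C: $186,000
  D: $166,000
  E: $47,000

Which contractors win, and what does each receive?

Ordering the bids: 30,000 (A), 47,000 (E), 166,000 (D), 186,000 (C), …
The 2 lowest are A, E.
Each winner is paid its own bid: A $30,000, E $47,000.

A $30,000, E $47,000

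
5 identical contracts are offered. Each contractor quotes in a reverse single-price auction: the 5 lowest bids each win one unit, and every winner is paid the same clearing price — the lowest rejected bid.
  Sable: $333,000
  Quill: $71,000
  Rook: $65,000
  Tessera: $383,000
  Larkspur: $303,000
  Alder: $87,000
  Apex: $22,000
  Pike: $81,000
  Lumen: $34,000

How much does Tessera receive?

Tessera is paid $0

Ordering the bids: 22,000 (Apex), 34,000 (Lumen), 65,000 (Rook), 71,000 (Quill), 81,000 (Pike), 87,000 (Alder), 303,000 (Larkspur), …
Winners (5 units): Apex, Lumen, Rook, Quill, Pike.
Lowest unsuccessful bid: $87,000 → clearing price.
Tessera does not win → is paid $0.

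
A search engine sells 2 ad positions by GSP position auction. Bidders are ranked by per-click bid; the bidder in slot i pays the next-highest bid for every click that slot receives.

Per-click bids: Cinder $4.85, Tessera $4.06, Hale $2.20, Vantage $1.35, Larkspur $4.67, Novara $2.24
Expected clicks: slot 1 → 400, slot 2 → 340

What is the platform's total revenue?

Ranked by bid: $4.85 (Cinder) > $4.67 (Larkspur) > $4.06 (Tessera) > …
Slot 1: Cinder pays $4.67 × 400 = $1868.00
Slot 2: Larkspur pays $4.06 × 340 = $1380.40
Total = $3248.40

Total revenue: $3248.40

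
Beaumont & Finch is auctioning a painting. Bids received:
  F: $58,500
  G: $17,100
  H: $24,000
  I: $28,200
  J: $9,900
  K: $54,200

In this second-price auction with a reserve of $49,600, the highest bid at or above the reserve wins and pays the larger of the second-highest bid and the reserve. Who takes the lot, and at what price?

F pays $54,200

Sorting bids: 58,500 (F) > 54,200 (K) > 28,200 (I) > 24,000 (H) > 17,100 (G) > 9,900 (J)
F has the top bid at or above the reserve ($58,500).
max(second-highest $54,200, reserve $49,600) = $54,200; the reserve does not bind.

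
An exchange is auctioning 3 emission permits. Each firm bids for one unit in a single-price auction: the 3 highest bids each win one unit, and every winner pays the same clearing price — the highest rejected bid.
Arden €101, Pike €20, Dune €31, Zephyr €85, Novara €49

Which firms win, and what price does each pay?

Arden, Zephyr, Novara; each pays €31

Bids ranked high→low: 101 (Arden), 85 (Zephyr), 49 (Novara), 31 (Dune), 20 (Pike)
Top 3: Arden, Zephyr, Novara.
Highest unsuccessful bid: €31 → clearing price.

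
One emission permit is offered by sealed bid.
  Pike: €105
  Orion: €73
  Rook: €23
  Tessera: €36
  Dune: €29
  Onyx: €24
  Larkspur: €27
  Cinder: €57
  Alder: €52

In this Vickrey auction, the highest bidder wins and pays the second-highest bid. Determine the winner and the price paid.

Pike pays €73

Vickrey auction: the highest bidder wins and pays the second-highest bid.
Bids ranked: 105 (Pike) > 73 (Orion) > 57 (Cinder) > 52 (Alder) > 36 (Tessera) > 29 (Dune) > …
Pike wins with the highest bid; price is set by the runner-up at €73.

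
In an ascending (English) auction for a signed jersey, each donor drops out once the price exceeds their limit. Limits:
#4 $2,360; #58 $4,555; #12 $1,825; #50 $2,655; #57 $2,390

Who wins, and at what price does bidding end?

#58 wins at $2,655

Limits ranked: 4,555 (#58) > 2,655 (#50) > 2,390 (#57) > 2,360 (#4) > 1,825 (#12)
#50 is the last rival to drop out, at $2,655; #58 remains and wins at that price.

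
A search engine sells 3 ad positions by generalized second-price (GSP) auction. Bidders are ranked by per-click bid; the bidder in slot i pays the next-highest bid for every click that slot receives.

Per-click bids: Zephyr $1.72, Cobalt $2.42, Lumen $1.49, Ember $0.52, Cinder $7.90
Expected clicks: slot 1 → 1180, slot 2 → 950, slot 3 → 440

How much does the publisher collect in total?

Total revenue: $5145.20

Ranked by bid: $7.90 (Cinder) > $2.42 (Cobalt) > $1.72 (Zephyr) > $1.49 (Lumen) > …
Slot 1: Cinder pays $2.42 × 1180 = $2855.60
Slot 2: Cobalt pays $1.72 × 950 = $1634.00
Slot 3: Zephyr pays $1.49 × 440 = $655.60
Total = $5145.20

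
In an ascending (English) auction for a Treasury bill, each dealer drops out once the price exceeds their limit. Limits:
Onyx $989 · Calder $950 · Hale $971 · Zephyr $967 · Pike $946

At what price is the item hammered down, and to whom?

Onyx wins at $971

Limits in order: 989 (Onyx) > 971 (Hale) > 967 (Zephyr) > 950 (Calder) > 946 (Pike)
Hale is the last rival to drop out, at $971; Onyx remains and wins at that price.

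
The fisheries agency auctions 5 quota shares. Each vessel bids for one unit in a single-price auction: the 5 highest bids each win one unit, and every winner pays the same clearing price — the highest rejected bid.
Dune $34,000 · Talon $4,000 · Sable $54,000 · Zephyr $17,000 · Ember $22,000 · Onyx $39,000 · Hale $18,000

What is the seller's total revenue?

Total revenue: $85,000

Ordering the bids: 54,000 (Sable), 39,000 (Onyx), 34,000 (Dune), 22,000 (Ember), 18,000 (Hale), 17,000 (Zephyr), 4,000 (Talon)
Top 5: Sable, Onyx, Dune, Ember, Hale.
First losing bid is Zephyr's $17,000, which sets the uniform price.
Total revenue = 5 × $17,000 = $85,000.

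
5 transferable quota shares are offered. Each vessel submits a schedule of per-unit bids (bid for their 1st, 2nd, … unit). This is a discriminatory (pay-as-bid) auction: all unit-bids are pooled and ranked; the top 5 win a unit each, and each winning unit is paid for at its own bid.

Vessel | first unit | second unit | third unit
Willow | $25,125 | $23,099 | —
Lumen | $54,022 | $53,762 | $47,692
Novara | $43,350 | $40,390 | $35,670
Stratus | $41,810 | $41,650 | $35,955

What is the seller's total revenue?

Merging the schedules and taking the best 5: 54,022 (Lumen-1), 53,762 (Lumen-2), 47,692 (Lumen-3), 43,350 (Novara-1), 41,810 (Stratus-1)
Next rejected bid: $41,650 (not a price — pay-as-bid).
Each winning unit pays its own bid.
Revenue = 54,022 + 53,762 + 47,692 + 43,350 + 41,810 = $240,636.

Total revenue: $240,636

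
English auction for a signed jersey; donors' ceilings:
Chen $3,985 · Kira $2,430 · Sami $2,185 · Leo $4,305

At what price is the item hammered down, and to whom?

Leo wins at $3,985

Sorting limits: 4,305 (Leo) > 3,985 (Chen) > 2,430 (Kira) > 2,185 (Sami)
Bidding ends when Chen exits at $3,985; Leo takes it.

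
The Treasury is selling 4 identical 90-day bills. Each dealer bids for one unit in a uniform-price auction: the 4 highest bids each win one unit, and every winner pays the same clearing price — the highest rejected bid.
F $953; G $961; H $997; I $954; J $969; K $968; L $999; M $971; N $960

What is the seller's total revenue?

Total revenue: $3,872

Sorting: 999 (L), 997 (H), 971 (M), 969 (J), 968 (K), 961 (G), …
The 4 highest are L, H, M, J.
First losing bid is K's $968, which sets the uniform price.
Total revenue = 4 × $968 = $3,872.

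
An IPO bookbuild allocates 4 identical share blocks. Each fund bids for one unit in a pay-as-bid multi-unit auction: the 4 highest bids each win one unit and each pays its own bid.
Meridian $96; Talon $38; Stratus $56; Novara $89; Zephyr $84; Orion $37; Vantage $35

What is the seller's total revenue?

Total revenue: $325

Bids ranked high→low: 96 (Meridian), 89 (Novara), 84 (Zephyr), 56 (Stratus), 38 (Talon), 37 (Orion), …
The 4 highest are Meridian, Novara, Zephyr, Stratus.
Total revenue = 96 + 89 + 84 + 56 = $325.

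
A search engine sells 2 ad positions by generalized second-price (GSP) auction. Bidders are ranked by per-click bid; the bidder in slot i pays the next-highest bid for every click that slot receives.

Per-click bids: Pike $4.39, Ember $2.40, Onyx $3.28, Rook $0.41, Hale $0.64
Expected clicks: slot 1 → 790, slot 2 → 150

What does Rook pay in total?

Ranked by bid: $4.39 (Pike) > $3.28 (Onyx) > $2.40 (Ember) > …
Rook ranks below slot 2 → no slot, pays nothing.

Rook pays $0.00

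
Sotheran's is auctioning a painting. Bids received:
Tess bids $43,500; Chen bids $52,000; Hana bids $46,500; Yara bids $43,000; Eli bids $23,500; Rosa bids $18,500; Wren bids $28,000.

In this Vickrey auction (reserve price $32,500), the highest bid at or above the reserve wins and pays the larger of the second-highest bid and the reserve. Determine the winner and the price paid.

Sorting bids: 52,000 (Chen) > 46,500 (Hana) > 43,500 (Tess) > 43,000 (Yara) > 28,000 (Wren) > 23,500 (Eli) > …
Highest eligible bid: Chen at $52,000.
max(second-highest $46,500, reserve $32,500) = $46,500; the reserve does not bind.

Chen pays $46,500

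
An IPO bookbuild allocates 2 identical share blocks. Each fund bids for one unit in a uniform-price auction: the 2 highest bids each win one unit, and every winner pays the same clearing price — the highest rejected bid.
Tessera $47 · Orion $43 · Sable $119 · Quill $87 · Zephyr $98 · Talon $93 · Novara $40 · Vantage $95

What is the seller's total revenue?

Total revenue: $190

Ordering the bids: 119 (Sable), 98 (Zephyr), 95 (Vantage), 93 (Talon), …
The 2 highest are Sable, Zephyr.
First losing bid is Vantage's $95, which sets the uniform price.
Total revenue = 2 × $95 = $190.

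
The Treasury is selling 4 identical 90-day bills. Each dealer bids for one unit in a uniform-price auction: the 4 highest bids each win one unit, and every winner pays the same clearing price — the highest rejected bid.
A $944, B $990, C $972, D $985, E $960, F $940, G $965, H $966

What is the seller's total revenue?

Bids ranked high→low: 990 (B), 985 (D), 972 (C), 966 (H), 965 (G), 960 (E), …
Winners (4 units): B, D, C, H.
Highest unsuccessful bid: $965 → clearing price.
Total revenue = 4 × $965 = $3,860.

Total revenue: $3,860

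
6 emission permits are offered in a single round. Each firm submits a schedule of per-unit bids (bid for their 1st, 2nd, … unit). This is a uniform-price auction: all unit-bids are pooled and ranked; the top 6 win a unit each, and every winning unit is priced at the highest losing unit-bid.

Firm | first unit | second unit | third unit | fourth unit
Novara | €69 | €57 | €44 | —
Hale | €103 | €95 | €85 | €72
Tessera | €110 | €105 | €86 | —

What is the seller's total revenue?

Total revenue: €432

All unit-bids, highest first — top 6: 110 (Tessera-1), 105 (Tessera-2), 103 (Hale-1), 95 (Hale-2), 86 (Tessera-3), 85 (Hale-3)
First bid not allocated: €72.
Allocation: Hale 3, Tessera 3. Every unit priced at €72.
Revenue = 6 × 72 = €432.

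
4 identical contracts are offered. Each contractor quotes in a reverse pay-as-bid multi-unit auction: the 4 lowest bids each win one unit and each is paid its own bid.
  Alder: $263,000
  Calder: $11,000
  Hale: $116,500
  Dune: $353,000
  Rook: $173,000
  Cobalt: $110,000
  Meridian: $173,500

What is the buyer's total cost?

Ordering the bids: 11,000 (Calder), 110,000 (Cobalt), 116,500 (Hale), 173,000 (Rook), 173,500 (Meridian), 263,000 (Alder), …
Winners (4 units): Calder, Cobalt, Hale, Rook.
Total cost = 11,000 + 110,000 + 116,500 + 173,000 = $410,500.

Total cost: $410,500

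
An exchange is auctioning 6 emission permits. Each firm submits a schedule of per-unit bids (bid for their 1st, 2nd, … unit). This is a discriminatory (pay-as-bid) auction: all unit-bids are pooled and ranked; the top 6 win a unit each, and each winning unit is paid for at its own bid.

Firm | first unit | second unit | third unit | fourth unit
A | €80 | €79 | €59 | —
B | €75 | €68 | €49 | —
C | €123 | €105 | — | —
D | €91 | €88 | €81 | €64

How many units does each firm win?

Merging the schedules and taking the best 6: 123 (C-1), 105 (C-2), 91 (D-1), 88 (D-2), 81 (D-3), 80 (A-1)
Next rejected bid: €79 (not a price — pay-as-bid).
Allocation: A 1, C 2, D 3.

A 1, C 2, D 3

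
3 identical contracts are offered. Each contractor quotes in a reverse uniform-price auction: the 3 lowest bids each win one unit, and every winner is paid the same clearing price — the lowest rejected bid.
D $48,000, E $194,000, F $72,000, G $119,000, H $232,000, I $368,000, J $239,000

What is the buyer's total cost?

Bids ranked low→high: 48,000 (D), 72,000 (F), 119,000 (G), 194,000 (E), 232,000 (H), …
The 3 lowest are D, F, G.
First losing bid is E's $194,000, which sets the uniform price.
Total cost = 3 × $194,000 = $582,000.

Total cost: $582,000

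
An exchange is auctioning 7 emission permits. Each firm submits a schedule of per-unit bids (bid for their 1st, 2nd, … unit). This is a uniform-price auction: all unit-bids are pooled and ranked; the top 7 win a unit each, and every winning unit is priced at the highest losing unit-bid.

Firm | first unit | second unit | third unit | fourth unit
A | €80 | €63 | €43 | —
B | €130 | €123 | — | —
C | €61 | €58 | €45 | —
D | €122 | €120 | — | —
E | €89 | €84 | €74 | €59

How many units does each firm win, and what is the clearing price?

Merging the schedules and taking the best 7: 130 (B-1), 123 (B-2), 122 (D-1), 120 (D-2), 89 (E-1), 84 (E-2), 80 (A-1)
The (k+1)-th unit-bid is €74.
Allocation: A 1, B 2, D 2, E 2.

A 1, B 2, D 2, E 2; clearing price €74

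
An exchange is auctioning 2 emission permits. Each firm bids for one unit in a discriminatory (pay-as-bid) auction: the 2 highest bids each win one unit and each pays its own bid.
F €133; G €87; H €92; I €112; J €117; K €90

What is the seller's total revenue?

Sorting: 133 (F), 117 (J), 112 (I), 92 (H), …
The 2 highest are F, J.
Total revenue = 133 + 117 = €250.

Total revenue: €250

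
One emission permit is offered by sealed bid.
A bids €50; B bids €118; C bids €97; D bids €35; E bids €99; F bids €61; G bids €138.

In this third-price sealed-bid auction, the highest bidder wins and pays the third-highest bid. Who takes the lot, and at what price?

Bids in order: 138 (G) > 118 (B) > 99 (E) > 97 (C) > 61 (F) > 50 (A) > …
G wins; payment is bid #3 in the ranking = €99.

G pays €99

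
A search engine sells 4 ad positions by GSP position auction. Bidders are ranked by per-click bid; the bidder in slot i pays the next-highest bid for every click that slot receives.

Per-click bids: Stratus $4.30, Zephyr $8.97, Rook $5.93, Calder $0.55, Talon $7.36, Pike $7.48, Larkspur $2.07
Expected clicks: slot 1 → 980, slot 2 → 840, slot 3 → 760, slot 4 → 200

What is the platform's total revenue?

Total revenue: $18879.60

Ranked by bid: $8.97 (Zephyr) > $7.48 (Pike) > $7.36 (Talon) > $5.93 (Rook) > $4.30 (Stratus) > …
Slot 1: Zephyr pays $7.48 × 980 = $7330.40
Slot 2: Pike pays $7.36 × 840 = $6182.40
Slot 3: Talon pays $5.93 × 760 = $4506.80
Slot 4: Rook pays $4.30 × 200 = $860.00
Total = $18879.60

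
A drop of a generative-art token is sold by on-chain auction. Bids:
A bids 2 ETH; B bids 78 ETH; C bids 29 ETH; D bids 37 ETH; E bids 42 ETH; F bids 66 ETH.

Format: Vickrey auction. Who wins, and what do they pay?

Sorting bids: 78 (B) > 66 (F) > 42 (E) > 37 (D) > 29 (C) > 2 (A)
Second-price: B pays F's bid of 66 ETH.

B pays 66 ETH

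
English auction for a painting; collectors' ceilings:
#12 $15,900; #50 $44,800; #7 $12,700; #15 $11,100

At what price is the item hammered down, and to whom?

#50 wins at $15,900

Limits ranked: 44,800 (#50) > 15,900 (#12) > 12,700 (#7) > 11,100 (#15)
Bidding ends when #12 exits at $15,900; #50 takes it.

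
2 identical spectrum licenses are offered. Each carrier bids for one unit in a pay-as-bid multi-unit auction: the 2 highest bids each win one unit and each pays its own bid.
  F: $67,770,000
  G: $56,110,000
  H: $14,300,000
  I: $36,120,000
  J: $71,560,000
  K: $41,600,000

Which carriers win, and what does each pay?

J $71,560,000, F $67,770,000

Ordering the bids: 71,560,000 (J), 67,770,000 (F), 56,110,000 (G), 41,600,000 (K), …
The 2 highest are J, F.
Each winner pays its own bid: J $71,560,000, F $67,770,000.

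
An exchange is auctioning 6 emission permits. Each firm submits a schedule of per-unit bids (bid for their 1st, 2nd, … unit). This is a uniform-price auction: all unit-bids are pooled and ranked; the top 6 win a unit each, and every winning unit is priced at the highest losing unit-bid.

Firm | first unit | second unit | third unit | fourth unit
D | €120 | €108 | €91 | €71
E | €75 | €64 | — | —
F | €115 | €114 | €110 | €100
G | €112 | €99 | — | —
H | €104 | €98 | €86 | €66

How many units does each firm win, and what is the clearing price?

All unit-bids, highest first — top 6: 120 (D-1), 115 (F-1), 114 (F-2), 112 (G-1), 110 (F-3), 108 (D-2)
First bid not allocated: €104.
Allocation: D 2, F 3, G 1.

D 2, F 3, G 1; clearing price €104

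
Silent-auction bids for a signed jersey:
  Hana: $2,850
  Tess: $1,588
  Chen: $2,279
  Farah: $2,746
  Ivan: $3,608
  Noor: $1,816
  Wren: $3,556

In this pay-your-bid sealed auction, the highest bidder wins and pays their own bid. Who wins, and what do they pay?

Rule: the highest bidder wins and pays their own bid.
Bids in order: 3,608 (Ivan) > 3,556 (Wren) > 2,850 (Hana) > 2,746 (Farah) > 2,279 (Chen) > 1,816 (Noor) > …
Ivan is highest → pays own bid, $3,608.

Ivan pays $3,608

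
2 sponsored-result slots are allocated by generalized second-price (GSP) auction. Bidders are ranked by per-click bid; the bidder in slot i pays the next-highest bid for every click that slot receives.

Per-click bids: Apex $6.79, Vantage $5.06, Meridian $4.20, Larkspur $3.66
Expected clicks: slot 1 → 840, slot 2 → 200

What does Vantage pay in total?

Vantage pays $840.00

Sorting advertisers: $6.79 (Apex) > $5.06 (Vantage) > $4.20 (Meridian) > …
Vantage holds slot 2 → pays next bid $4.20 × 200 clicks = $840.00.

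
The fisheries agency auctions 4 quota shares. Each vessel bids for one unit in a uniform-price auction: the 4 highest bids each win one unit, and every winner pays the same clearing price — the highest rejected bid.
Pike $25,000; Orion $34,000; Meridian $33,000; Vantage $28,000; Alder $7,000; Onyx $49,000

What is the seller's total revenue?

Sorting: 49,000 (Onyx), 34,000 (Orion), 33,000 (Meridian), 28,000 (Vantage), 25,000 (Pike), 7,000 (Alder)
Winners (4 units): Onyx, Orion, Meridian, Vantage.
First losing bid is Pike's $25,000, which sets the uniform price.
Total revenue = 4 × $25,000 = $100,000.

Total revenue: $100,000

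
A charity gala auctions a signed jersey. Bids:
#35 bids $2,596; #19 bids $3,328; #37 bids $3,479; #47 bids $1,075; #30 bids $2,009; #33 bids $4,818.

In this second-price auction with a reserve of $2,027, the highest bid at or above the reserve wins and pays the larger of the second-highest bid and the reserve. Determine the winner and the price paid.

#33 pays $3,479

Bids ranked: 4,818 (#33) > 3,479 (#37) > 3,328 (#19) > 2,596 (#35) > 2,009 (#30) > 1,075 (#47)
Highest eligible bid: #33 at $4,818.
Second-highest bid $3,479 exceeds the reserve $2,027 → payment $3,479.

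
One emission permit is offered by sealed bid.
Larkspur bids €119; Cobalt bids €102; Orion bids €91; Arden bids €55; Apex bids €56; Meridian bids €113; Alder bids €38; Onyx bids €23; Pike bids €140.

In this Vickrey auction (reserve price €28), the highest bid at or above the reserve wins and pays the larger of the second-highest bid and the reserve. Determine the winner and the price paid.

Pike pays €119

Bids ranked: 140 (Pike) > 119 (Larkspur) > 113 (Meridian) > 102 (Cobalt) > 91 (Orion) > 56 (Apex) > …
Pike has the top bid at or above the reserve (€140).
Second-highest bid €119 exceeds the reserve €28 → payment €119.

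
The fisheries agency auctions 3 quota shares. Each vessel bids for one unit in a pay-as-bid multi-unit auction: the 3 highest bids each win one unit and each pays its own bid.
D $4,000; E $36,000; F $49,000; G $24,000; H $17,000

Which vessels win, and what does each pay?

Ordering the bids: 49,000 (F), 36,000 (E), 24,000 (G), 17,000 (H), 4,000 (D)
The 3 highest are F, E, G.
Each winner pays its own bid: F $49,000, E $36,000, G $24,000.

F $49,000, E $36,000, G $24,000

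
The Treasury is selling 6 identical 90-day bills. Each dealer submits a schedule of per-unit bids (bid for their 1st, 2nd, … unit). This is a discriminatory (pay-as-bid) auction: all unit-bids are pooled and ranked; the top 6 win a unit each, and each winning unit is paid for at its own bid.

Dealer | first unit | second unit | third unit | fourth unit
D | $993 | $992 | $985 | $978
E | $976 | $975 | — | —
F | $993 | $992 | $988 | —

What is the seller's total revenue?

Total revenue: $5,943

Merging the schedules and taking the best 6: 993 (D-1), 993 (F-1), 992 (D-2), 992 (F-2), 988 (F-3), 985 (D-3)
Next rejected bid: $978 (not a price — pay-as-bid).
Each winning unit pays its own bid.
Revenue = 993 + 993 + 992 + 992 + 988 + 985 = $5,943.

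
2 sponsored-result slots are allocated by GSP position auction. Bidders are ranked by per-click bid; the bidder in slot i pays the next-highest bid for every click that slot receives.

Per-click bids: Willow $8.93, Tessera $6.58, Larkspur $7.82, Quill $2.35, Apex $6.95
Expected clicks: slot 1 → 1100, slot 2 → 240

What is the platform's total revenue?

Ranked by bid: $8.93 (Willow) > $7.82 (Larkspur) > $6.95 (Apex) > …
Slot 1: Willow pays $7.82 × 1100 = $8602.00
Slot 2: Larkspur pays $6.95 × 240 = $1668.00
Total = $10270.00

Total revenue: $10270.00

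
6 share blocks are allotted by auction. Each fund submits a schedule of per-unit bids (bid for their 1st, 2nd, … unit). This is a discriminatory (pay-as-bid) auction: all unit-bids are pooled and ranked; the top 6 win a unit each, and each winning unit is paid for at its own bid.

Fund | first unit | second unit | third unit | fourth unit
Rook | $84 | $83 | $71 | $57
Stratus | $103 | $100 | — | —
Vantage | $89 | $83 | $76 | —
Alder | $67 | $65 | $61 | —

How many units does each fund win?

Rook 2, Stratus 2, Vantage 2

All unit-bids, highest first — top 6: 103 (Stratus-1), 100 (Stratus-2), 89 (Vantage-1), 84 (Rook-1), 83 (Rook-2), 83 (Vantage-2)
Next rejected bid: $76 (not a price — pay-as-bid).
Allocation: Rook 2, Stratus 2, Vantage 2.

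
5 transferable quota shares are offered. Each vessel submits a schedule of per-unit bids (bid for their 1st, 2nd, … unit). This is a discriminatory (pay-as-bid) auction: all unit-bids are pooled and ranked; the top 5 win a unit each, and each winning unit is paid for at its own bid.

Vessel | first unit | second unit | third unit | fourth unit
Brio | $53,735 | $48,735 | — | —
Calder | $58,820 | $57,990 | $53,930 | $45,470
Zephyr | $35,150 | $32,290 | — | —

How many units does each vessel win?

Brio 2, Calder 3

All unit-bids, highest first — top 5: 58,820 (Calder-1), 57,990 (Calder-2), 53,930 (Calder-3), 53,735 (Brio-1), 48,735 (Brio-2)
Next rejected bid: $45,470 (not a price — pay-as-bid).
Allocation: Brio 2, Calder 3.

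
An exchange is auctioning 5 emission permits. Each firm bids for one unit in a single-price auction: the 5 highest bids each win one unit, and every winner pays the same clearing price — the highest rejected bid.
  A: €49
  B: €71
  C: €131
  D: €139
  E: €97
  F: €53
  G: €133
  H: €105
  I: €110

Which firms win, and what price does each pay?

Sorting: 139 (D), 133 (G), 131 (C), 110 (I), 105 (H), 97 (E), 71 (B), …
Winners (5 units): D, G, C, I, H.
Highest unsuccessful bid: €97 → clearing price.

D, G, C, I, H; each pays €97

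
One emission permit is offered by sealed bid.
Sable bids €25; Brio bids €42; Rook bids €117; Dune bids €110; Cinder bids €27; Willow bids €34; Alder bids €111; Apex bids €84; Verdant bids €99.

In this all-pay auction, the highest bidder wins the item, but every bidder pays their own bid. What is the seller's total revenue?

Total revenue: €649

Bids in order: 117 (Rook) > 111 (Alder) > 110 (Dune) > 99 (Verdant) > 84 (Apex) > 42 (Brio) > …
Rook wins with the top bid; all bids are sunk regardless.
Every bidder forfeits their bid regardless of winning.
Revenue = 25 + 42 + 117 + 110 + 27 + 34 + 111 + 84 + 99 = €649.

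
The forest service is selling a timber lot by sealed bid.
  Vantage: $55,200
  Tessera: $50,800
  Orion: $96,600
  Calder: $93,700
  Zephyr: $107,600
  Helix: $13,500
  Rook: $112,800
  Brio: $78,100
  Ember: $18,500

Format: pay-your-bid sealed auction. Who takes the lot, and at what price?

Pay-your-bid sealed auction: the highest bidder wins and pays their own bid.
Bids in order: 112,800 (Rook) > 107,600 (Zephyr) > 96,600 (Orion) > 93,700 (Calder) > 78,100 (Brio) > 55,200 (Vantage) > …
Rook has the highest bid and pays exactly that: $112,800.

Rook pays $112,800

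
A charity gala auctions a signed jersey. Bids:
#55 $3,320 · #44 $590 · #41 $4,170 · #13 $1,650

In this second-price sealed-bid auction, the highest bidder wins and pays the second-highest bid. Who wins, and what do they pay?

#41 pays $3,320

Second-price sealed-bid auction: the highest bidder wins and pays the second-highest bid.
Bids in order: 4,170 (#41) > 3,320 (#55) > 1,650 (#13) > 590 (#44)
#41 wins with the highest bid; price is set by the runner-up at $3,320.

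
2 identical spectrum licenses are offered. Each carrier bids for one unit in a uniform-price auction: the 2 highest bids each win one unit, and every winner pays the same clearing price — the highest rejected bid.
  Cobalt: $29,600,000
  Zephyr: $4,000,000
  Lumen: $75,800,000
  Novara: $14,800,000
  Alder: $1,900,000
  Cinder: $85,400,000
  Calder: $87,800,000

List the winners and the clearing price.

Sorting: 87,800,000 (Calder), 85,400,000 (Cinder), 75,800,000 (Lumen), 29,600,000 (Cobalt), …
Winners (2 units): Calder, Cinder.
First losing bid is Lumen's $75,800,000, which sets the uniform price.

Calder, Cinder; each pays $75,800,000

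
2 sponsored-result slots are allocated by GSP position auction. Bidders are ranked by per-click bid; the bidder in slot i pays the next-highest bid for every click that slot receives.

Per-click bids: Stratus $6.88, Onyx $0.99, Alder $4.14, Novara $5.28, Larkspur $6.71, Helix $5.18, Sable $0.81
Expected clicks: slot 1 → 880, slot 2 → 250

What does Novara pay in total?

Sorting advertisers: $6.88 (Stratus) > $6.71 (Larkspur) > $5.28 (Novara) > …
Novara ranks below slot 2 → no slot, pays nothing.

Novara pays $0.00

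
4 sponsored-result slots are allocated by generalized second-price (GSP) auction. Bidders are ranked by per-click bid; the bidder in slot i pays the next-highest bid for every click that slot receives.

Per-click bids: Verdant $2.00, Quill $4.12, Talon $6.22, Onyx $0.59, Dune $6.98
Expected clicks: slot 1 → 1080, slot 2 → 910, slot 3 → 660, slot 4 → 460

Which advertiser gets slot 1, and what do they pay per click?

Per-click bids in order: $6.98 (Dune) > $6.22 (Talon) > $4.12 (Quill) > $2.00 (Verdant) > $0.59 (Onyx)
Slot 1 goes to the first-ranked bidder, Dune, who pays the next bid down: $6.22/click.

Dune; $6.22 per click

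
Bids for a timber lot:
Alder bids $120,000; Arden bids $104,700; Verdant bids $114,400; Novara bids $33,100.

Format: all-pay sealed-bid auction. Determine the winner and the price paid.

Alder pays $120,000

Rule: the highest bidder wins the item, but every bidder pays their own bid.
Bids ranked: 120,000 (Alder) > 114,400 (Verdant) > 104,700 (Arden) > 33,100 (Novara)
Alder is highest and takes the item; every bidder forfeits their bid.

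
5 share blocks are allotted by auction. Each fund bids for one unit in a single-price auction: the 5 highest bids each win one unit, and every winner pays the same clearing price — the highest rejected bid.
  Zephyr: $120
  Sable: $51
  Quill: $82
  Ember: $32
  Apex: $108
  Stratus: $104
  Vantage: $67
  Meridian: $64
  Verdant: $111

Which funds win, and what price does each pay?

Zephyr, Verdant, Apex, Stratus, Quill; each pays $67

Sorting: 120 (Zephyr), 111 (Verdant), 108 (Apex), 104 (Stratus), 82 (Quill), 67 (Vantage), 64 (Meridian), …
Top 5: Zephyr, Verdant, Apex, Stratus, Quill.
Clearing price = highest rejected bid = $67.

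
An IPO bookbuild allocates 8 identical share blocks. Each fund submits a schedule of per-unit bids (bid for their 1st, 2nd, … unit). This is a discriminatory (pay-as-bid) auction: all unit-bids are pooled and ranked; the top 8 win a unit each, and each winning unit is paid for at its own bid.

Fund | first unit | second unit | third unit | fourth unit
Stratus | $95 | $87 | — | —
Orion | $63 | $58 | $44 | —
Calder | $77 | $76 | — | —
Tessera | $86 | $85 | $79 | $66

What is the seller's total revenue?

Pooled unit-bids ranked (top 8): 95 (Stratus-1), 87 (Stratus-2), 86 (Tessera-1), 85 (Tessera-2), 79 (Tessera-3), 77 (Calder-1), 76 (Calder-2), 66 (Tessera-4)
Next rejected bid: $63 (not a price — pay-as-bid).
Each winning unit pays its own bid.
Revenue = 95 + 87 + 86 + 85 + 79 + 77 + 76 + 66 = $651.

Total revenue: $651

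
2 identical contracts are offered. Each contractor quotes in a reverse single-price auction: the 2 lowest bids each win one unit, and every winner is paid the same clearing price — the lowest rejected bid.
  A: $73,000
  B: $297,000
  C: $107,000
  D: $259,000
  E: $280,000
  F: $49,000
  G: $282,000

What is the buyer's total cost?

Bids ranked low→high: 49,000 (F), 73,000 (A), 107,000 (C), 259,000 (D), …
Lowest 2: F, A.
Clearing price = lowest rejected bid = $107,000.
Total cost = 2 × $107,000 = $214,000.

Total cost: $214,000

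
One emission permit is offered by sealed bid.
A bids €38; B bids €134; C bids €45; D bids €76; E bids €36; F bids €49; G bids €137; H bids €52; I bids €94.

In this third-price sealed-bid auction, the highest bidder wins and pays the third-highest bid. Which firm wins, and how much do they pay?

Bids in order: 137 (G) > 134 (B) > 94 (I) > 76 (D) > 52 (H) > 49 (F) > …
G wins; payment is bid #3 in the ranking = €94.

G pays €94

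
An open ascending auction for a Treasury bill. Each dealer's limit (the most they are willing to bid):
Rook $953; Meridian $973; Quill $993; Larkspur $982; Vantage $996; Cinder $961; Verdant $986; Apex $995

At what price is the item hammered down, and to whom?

Sorting limits: 996 (Vantage) > 995 (Apex) > 993 (Quill) > 986 (Verdant) > 982 (Larkspur) > 973 (Meridian) > …
Once the price passes $995, only Vantage is left; the hammer falls at Apex's limit of $995.

Vantage wins at $995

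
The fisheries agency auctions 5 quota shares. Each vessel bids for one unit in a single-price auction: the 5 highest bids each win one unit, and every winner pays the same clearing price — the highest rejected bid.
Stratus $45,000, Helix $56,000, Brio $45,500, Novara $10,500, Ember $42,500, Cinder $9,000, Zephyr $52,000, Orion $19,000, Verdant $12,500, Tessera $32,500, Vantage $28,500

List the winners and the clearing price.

Helix, Zephyr, Brio, Stratus, Ember; each pays $32,500

Bids ranked high→low: 56,000 (Helix), 52,000 (Zephyr), 45,500 (Brio), 45,000 (Stratus), 42,500 (Ember), 32,500 (Tessera), 28,500 (Vantage), …
Winners (5 units): Helix, Zephyr, Brio, Stratus, Ember.
Clearing price = highest rejected bid = $32,500.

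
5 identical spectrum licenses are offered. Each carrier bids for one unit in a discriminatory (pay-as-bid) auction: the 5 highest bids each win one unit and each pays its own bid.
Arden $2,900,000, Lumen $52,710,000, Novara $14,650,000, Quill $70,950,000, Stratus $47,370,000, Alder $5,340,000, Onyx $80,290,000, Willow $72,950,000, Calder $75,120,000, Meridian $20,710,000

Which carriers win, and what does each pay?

Onyx $80,290,000, Calder $75,120,000, Willow $72,950,000, Quill $70,950,000, Lumen $52,710,000

Bids ranked high→low: 80,290,000 (Onyx), 75,120,000 (Calder), 72,950,000 (Willow), 70,950,000 (Quill), 52,710,000 (Lumen), 47,370,000 (Stratus), 20,710,000 (Meridian), …
The 5 highest are Onyx, Calder, Willow, Quill, Lumen.
Each winner pays its own bid: Onyx $80,290,000, Calder $75,120,000, Willow $72,950,000, Quill $70,950,000, Lumen $52,710,000.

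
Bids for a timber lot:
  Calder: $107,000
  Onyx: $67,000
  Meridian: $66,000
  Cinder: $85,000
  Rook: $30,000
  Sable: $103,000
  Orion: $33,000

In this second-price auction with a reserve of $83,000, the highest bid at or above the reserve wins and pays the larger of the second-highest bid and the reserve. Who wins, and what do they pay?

Calder pays $103,000

Rule: the highest bid at or above the reserve wins and pays the larger of the second-highest bid and the reserve.
Bids ranked: 107,000 (Calder) > 103,000 (Sable) > 85,000 (Cinder) > 67,000 (Onyx) > 66,000 (Meridian) > 33,000 (Orion) > …
Highest eligible bid: Calder at $107,000.
max(second-highest $103,000, reserve $83,000) = $103,000; the reserve does not bind.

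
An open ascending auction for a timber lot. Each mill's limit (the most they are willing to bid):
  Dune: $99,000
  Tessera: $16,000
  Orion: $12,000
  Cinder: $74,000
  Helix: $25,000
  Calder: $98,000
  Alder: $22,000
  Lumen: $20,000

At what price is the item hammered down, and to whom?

Ascending (English) auction: the price rises until one bidder remains; the winner pays the price at which the last rival dropped out.
Limits in order: 99,000 (Dune) > 98,000 (Calder) > 74,000 (Cinder) > 25,000 (Helix) > 22,000 (Alder) > 20,000 (Lumen) > …
Bidding ends when Calder exits at $98,000; Dune takes it.

Dune wins at $98,000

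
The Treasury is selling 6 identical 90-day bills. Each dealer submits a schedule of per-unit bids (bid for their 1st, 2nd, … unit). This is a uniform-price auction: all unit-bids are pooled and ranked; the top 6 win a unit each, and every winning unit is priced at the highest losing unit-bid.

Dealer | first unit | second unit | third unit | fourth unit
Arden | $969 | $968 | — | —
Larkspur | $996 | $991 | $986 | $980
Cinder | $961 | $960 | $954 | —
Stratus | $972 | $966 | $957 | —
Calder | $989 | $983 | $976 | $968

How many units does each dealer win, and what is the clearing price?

Calder 2, Larkspur 4; clearing price $976

Merging the schedules and taking the best 6: 996 (Larkspur-1), 991 (Larkspur-2), 989 (Calder-1), 986 (Larkspur-3), 983 (Calder-2), 980 (Larkspur-4)
The (k+1)-th unit-bid is $976.
Allocation: Calder 2, Larkspur 4.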